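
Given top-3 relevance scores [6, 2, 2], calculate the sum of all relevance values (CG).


Cumulative Gain = sum of relevance scores
Position 1: rel=6, running sum=6
Position 2: rel=2, running sum=8
Position 3: rel=2, running sum=10
CG = 10

10


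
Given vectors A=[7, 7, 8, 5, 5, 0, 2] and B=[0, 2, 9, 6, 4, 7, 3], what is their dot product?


Dot product = sum of element-wise products
A[0]*B[0] = 7*0 = 0
A[1]*B[1] = 7*2 = 14
A[2]*B[2] = 8*9 = 72
A[3]*B[3] = 5*6 = 30
A[4]*B[4] = 5*4 = 20
A[5]*B[5] = 0*7 = 0
A[6]*B[6] = 2*3 = 6
Sum = 0 + 14 + 72 + 30 + 20 + 0 + 6 = 142

142


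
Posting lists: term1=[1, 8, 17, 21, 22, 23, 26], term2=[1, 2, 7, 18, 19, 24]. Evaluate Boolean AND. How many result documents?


Boolean AND: find intersection of posting lists
term1 docs: [1, 8, 17, 21, 22, 23, 26]
term2 docs: [1, 2, 7, 18, 19, 24]
Intersection: [1]
|intersection| = 1

1


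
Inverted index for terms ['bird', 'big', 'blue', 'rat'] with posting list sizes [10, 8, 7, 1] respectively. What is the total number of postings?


Summing posting list sizes:
'bird': 10 postings
'big': 8 postings
'blue': 7 postings
'rat': 1 postings
Total = 10 + 8 + 7 + 1 = 26

26


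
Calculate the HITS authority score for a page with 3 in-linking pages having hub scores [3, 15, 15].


Authority = sum of hub scores of in-linkers
In-link 1: hub score = 3
In-link 2: hub score = 15
In-link 3: hub score = 15
Authority = 3 + 15 + 15 = 33

33


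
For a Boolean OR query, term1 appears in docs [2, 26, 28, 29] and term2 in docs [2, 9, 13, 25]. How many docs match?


Boolean OR: find union of posting lists
term1 docs: [2, 26, 28, 29]
term2 docs: [2, 9, 13, 25]
Union: [2, 9, 13, 25, 26, 28, 29]
|union| = 7

7


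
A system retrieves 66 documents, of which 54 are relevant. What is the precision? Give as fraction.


Precision = relevant_retrieved / total_retrieved
= 54 / 66
= 54 / (54 + 12)
= 9/11

9/11


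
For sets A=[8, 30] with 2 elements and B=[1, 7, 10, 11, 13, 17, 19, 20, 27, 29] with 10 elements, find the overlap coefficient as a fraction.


A intersect B = []
|A intersect B| = 0
min(|A|, |B|) = min(2, 10) = 2
Overlap = 0 / 2 = 0

0


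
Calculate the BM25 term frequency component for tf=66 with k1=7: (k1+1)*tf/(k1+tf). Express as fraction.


BM25 TF component = (k1+1)*tf / (k1+tf)
k1 = 7, tf = 66
Numerator = (7+1)*66 = 528
Denominator = 7 + 66 = 73
= 528/73 = 528/73

528/73


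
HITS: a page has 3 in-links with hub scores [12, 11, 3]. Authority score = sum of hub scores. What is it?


Authority = sum of hub scores of in-linkers
In-link 1: hub score = 12
In-link 2: hub score = 11
In-link 3: hub score = 3
Authority = 12 + 11 + 3 = 26

26


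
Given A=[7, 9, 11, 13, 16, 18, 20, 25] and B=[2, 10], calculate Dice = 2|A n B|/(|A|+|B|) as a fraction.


A intersect B = []
|A intersect B| = 0
|A| = 8, |B| = 2
Dice = 2*0 / (8+2)
= 0 / 10 = 0

0


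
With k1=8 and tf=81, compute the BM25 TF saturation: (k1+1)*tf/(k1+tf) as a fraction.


BM25 TF component = (k1+1)*tf / (k1+tf)
k1 = 8, tf = 81
Numerator = (8+1)*81 = 729
Denominator = 8 + 81 = 89
= 729/89 = 729/89

729/89


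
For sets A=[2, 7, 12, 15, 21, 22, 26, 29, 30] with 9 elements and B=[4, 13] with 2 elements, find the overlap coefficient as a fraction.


A intersect B = []
|A intersect B| = 0
min(|A|, |B|) = min(9, 2) = 2
Overlap = 0 / 2 = 0

0


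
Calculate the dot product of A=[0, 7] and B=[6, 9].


Dot product = sum of element-wise products
A[0]*B[0] = 0*6 = 0
A[1]*B[1] = 7*9 = 63
Sum = 0 + 63 = 63

63


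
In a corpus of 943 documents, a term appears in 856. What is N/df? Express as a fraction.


IDF ratio = N / df
= 943 / 856
= 943/856

943/856


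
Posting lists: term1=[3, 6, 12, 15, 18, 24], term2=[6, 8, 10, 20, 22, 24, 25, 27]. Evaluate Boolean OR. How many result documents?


Boolean OR: find union of posting lists
term1 docs: [3, 6, 12, 15, 18, 24]
term2 docs: [6, 8, 10, 20, 22, 24, 25, 27]
Union: [3, 6, 8, 10, 12, 15, 18, 20, 22, 24, 25, 27]
|union| = 12

12


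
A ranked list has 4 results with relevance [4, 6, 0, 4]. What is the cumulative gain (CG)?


Cumulative Gain = sum of relevance scores
Position 1: rel=4, running sum=4
Position 2: rel=6, running sum=10
Position 3: rel=0, running sum=10
Position 4: rel=4, running sum=14
CG = 14

14


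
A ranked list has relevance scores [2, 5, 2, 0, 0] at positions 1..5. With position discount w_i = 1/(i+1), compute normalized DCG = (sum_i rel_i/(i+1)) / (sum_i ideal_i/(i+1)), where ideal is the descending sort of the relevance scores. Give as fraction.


Position discount weights w_i = 1/(i+1) for i=1..5:
Weights = [1/2, 1/3, 1/4, 1/5, 1/6]
Actual relevance: [2, 5, 2, 0, 0]
DCG = 2/2 + 5/3 + 2/4 + 0/5 + 0/6 = 19/6
Ideal relevance (sorted desc): [5, 2, 2, 0, 0]
Ideal DCG = 5/2 + 2/3 + 2/4 + 0/5 + 0/6 = 11/3
nDCG = DCG / ideal_DCG = 19/6 / 11/3 = 19/22

19/22


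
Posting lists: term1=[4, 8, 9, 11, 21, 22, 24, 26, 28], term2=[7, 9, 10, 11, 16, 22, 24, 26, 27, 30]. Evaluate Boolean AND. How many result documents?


Boolean AND: find intersection of posting lists
term1 docs: [4, 8, 9, 11, 21, 22, 24, 26, 28]
term2 docs: [7, 9, 10, 11, 16, 22, 24, 26, 27, 30]
Intersection: [9, 11, 22, 24, 26]
|intersection| = 5

5


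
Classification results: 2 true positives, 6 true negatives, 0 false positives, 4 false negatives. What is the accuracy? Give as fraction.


Accuracy = (TP + TN) / (TP + TN + FP + FN)
TP + TN = 2 + 6 = 8
Total = 2 + 6 + 0 + 4 = 12
Accuracy = 8 / 12 = 2/3

2/3


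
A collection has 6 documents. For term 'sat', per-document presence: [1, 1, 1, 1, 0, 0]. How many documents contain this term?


Checking each document for 'sat':
Doc 1: present
Doc 2: present
Doc 3: present
Doc 4: present
Doc 5: absent
Doc 6: absent
df = sum of presences = 1 + 1 + 1 + 1 + 0 + 0 = 4

4


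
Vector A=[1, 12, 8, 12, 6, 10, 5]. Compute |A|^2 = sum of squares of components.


|A|^2 = sum of squared components
A[0]^2 = 1^2 = 1
A[1]^2 = 12^2 = 144
A[2]^2 = 8^2 = 64
A[3]^2 = 12^2 = 144
A[4]^2 = 6^2 = 36
A[5]^2 = 10^2 = 100
A[6]^2 = 5^2 = 25
Sum = 1 + 144 + 64 + 144 + 36 + 100 + 25 = 514

514


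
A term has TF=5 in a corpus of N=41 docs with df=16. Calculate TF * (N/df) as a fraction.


TF * (N/df)
= 5 * (41/16)
= 5 * 41/16
= 205/16

205/16


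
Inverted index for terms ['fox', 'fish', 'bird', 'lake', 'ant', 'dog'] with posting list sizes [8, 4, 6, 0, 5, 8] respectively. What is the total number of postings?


Summing posting list sizes:
'fox': 8 postings
'fish': 4 postings
'bird': 6 postings
'lake': 0 postings
'ant': 5 postings
'dog': 8 postings
Total = 8 + 4 + 6 + 0 + 5 + 8 = 31

31


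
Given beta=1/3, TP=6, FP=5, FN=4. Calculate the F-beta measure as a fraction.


P = TP/(TP+FP) = 6/11 = 6/11
R = TP/(TP+FN) = 6/10 = 3/5
beta^2 = 1/3^2 = 1/9
(1 + beta^2) = 10/9
Numerator = (1+beta^2)*P*R = 4/11
Denominator = beta^2*P + R = 2/33 + 3/5 = 109/165
F_beta = 60/109

60/109


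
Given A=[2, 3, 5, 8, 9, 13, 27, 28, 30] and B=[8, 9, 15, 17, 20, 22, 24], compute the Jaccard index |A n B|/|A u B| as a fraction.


A intersect B = [8, 9]
|A intersect B| = 2
A union B = [2, 3, 5, 8, 9, 13, 15, 17, 20, 22, 24, 27, 28, 30]
|A union B| = 14
Jaccard = 2/14 = 1/7

1/7


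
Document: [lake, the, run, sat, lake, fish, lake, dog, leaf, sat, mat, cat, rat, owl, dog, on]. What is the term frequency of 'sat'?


Document has 16 words
Scanning for 'sat':
Found at positions: [3, 9]
Count = 2

2


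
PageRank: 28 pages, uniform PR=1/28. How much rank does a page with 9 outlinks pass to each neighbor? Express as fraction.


Initial PR = 1/28 = 1/28
Outlinks = 9
Contribution per link = PR / outlinks
= 1/28 / 9
= 1/252

1/252


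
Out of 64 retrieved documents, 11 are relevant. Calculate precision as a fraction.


Precision = relevant_retrieved / total_retrieved
= 11 / 64
= 11 / (11 + 53)
= 11/64

11/64


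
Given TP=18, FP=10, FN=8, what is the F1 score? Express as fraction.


F1 = 2 * P * R / (P + R)
P = TP/(TP+FP) = 18/28 = 9/14
R = TP/(TP+FN) = 18/26 = 9/13
2 * P * R = 2 * 9/14 * 9/13 = 81/91
P + R = 9/14 + 9/13 = 243/182
F1 = 81/91 / 243/182 = 2/3

2/3


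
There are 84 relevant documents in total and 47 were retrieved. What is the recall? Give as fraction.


Recall = retrieved_relevant / total_relevant
= 47 / 84
= 47 / (47 + 37)
= 47/84

47/84


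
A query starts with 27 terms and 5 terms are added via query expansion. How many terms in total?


Original terms: 27
Expansion terms: 5
Total = 27 + 5 = 32

32


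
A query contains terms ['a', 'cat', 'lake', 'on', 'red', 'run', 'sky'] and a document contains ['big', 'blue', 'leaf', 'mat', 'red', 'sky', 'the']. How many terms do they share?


Query terms: ['a', 'cat', 'lake', 'on', 'red', 'run', 'sky']
Document terms: ['big', 'blue', 'leaf', 'mat', 'red', 'sky', 'the']
Common terms: ['red', 'sky']
Overlap count = 2

2


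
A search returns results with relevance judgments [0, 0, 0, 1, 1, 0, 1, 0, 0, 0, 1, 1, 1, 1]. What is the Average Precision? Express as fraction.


Computing P@k for each relevant position:
Position 1: not relevant
Position 2: not relevant
Position 3: not relevant
Position 4: relevant, P@4 = 1/4 = 1/4
Position 5: relevant, P@5 = 2/5 = 2/5
Position 6: not relevant
Position 7: relevant, P@7 = 3/7 = 3/7
Position 8: not relevant
Position 9: not relevant
Position 10: not relevant
Position 11: relevant, P@11 = 4/11 = 4/11
Position 12: relevant, P@12 = 5/12 = 5/12
Position 13: relevant, P@13 = 6/13 = 6/13
Position 14: relevant, P@14 = 7/14 = 1/2
Sum of P@k = 1/4 + 2/5 + 3/7 + 4/11 + 5/12 + 6/13 + 1/2 = 84697/30030
AP = 84697/30030 / 7 = 84697/210210

84697/210210


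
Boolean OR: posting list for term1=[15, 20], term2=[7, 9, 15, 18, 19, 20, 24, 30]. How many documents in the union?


Boolean OR: find union of posting lists
term1 docs: [15, 20]
term2 docs: [7, 9, 15, 18, 19, 20, 24, 30]
Union: [7, 9, 15, 18, 19, 20, 24, 30]
|union| = 8

8


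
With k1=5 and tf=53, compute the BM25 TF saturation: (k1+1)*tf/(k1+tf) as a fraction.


BM25 TF component = (k1+1)*tf / (k1+tf)
k1 = 5, tf = 53
Numerator = (5+1)*53 = 318
Denominator = 5 + 53 = 58
= 318/58 = 159/29

159/29


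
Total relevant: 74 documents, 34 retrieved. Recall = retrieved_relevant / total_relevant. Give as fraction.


Recall = retrieved_relevant / total_relevant
= 34 / 74
= 34 / (34 + 40)
= 17/37

17/37


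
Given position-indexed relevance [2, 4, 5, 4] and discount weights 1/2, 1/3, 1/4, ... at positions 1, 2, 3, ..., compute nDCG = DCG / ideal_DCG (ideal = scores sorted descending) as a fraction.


Position discount weights w_i = 1/(i+1) for i=1..4:
Weights = [1/2, 1/3, 1/4, 1/5]
Actual relevance: [2, 4, 5, 4]
DCG = 2/2 + 4/3 + 5/4 + 4/5 = 263/60
Ideal relevance (sorted desc): [5, 4, 4, 2]
Ideal DCG = 5/2 + 4/3 + 4/4 + 2/5 = 157/30
nDCG = DCG / ideal_DCG = 263/60 / 157/30 = 263/314

263/314


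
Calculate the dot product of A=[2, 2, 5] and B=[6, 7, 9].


Dot product = sum of element-wise products
A[0]*B[0] = 2*6 = 12
A[1]*B[1] = 2*7 = 14
A[2]*B[2] = 5*9 = 45
Sum = 12 + 14 + 45 = 71

71


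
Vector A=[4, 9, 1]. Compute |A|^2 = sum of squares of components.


|A|^2 = sum of squared components
A[0]^2 = 4^2 = 16
A[1]^2 = 9^2 = 81
A[2]^2 = 1^2 = 1
Sum = 16 + 81 + 1 = 98

98


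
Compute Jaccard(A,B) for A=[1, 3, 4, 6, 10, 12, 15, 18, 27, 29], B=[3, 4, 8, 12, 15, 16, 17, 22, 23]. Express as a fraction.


A intersect B = [3, 4, 12, 15]
|A intersect B| = 4
A union B = [1, 3, 4, 6, 8, 10, 12, 15, 16, 17, 18, 22, 23, 27, 29]
|A union B| = 15
Jaccard = 4/15 = 4/15

4/15


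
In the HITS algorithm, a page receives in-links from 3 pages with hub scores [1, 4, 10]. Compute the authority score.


Authority = sum of hub scores of in-linkers
In-link 1: hub score = 1
In-link 2: hub score = 4
In-link 3: hub score = 10
Authority = 1 + 4 + 10 = 15

15


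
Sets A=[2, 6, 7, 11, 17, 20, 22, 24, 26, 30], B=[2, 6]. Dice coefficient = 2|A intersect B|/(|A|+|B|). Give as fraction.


A intersect B = [2, 6]
|A intersect B| = 2
|A| = 10, |B| = 2
Dice = 2*2 / (10+2)
= 4 / 12 = 1/3

1/3


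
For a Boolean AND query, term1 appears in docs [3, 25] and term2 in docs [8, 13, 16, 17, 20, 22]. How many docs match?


Boolean AND: find intersection of posting lists
term1 docs: [3, 25]
term2 docs: [8, 13, 16, 17, 20, 22]
Intersection: []
|intersection| = 0

0


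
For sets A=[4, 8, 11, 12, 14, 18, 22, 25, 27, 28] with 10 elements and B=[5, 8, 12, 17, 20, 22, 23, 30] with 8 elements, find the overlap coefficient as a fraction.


A intersect B = [8, 12, 22]
|A intersect B| = 3
min(|A|, |B|) = min(10, 8) = 8
Overlap = 3 / 8 = 3/8

3/8


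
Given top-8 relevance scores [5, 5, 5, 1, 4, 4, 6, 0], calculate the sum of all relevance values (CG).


Cumulative Gain = sum of relevance scores
Position 1: rel=5, running sum=5
Position 2: rel=5, running sum=10
Position 3: rel=5, running sum=15
Position 4: rel=1, running sum=16
Position 5: rel=4, running sum=20
Position 6: rel=4, running sum=24
Position 7: rel=6, running sum=30
Position 8: rel=0, running sum=30
CG = 30

30


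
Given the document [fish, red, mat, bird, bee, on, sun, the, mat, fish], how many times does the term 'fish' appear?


Document has 10 words
Scanning for 'fish':
Found at positions: [0, 9]
Count = 2

2


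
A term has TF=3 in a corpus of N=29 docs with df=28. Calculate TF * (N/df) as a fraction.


TF * (N/df)
= 3 * (29/28)
= 3 * 29/28
= 87/28

87/28


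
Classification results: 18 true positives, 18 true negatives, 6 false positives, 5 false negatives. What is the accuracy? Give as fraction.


Accuracy = (TP + TN) / (TP + TN + FP + FN)
TP + TN = 18 + 18 = 36
Total = 18 + 18 + 6 + 5 = 47
Accuracy = 36 / 47 = 36/47

36/47


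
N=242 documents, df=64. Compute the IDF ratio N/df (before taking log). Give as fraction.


IDF ratio = N / df
= 242 / 64
= 121/32

121/32


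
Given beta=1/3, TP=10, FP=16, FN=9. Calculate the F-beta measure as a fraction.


P = TP/(TP+FP) = 10/26 = 5/13
R = TP/(TP+FN) = 10/19 = 10/19
beta^2 = 1/3^2 = 1/9
(1 + beta^2) = 10/9
Numerator = (1+beta^2)*P*R = 500/2223
Denominator = beta^2*P + R = 5/117 + 10/19 = 1265/2223
F_beta = 100/253

100/253


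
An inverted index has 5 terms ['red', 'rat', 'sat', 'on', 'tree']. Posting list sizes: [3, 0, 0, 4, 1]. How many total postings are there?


Summing posting list sizes:
'red': 3 postings
'rat': 0 postings
'sat': 0 postings
'on': 4 postings
'tree': 1 postings
Total = 3 + 0 + 0 + 4 + 1 = 8

8


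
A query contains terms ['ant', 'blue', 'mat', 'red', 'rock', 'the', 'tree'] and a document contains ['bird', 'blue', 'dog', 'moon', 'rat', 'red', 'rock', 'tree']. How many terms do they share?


Query terms: ['ant', 'blue', 'mat', 'red', 'rock', 'the', 'tree']
Document terms: ['bird', 'blue', 'dog', 'moon', 'rat', 'red', 'rock', 'tree']
Common terms: ['blue', 'red', 'rock', 'tree']
Overlap count = 4

4


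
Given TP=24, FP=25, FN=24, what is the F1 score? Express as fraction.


F1 = 2 * P * R / (P + R)
P = TP/(TP+FP) = 24/49 = 24/49
R = TP/(TP+FN) = 24/48 = 1/2
2 * P * R = 2 * 24/49 * 1/2 = 24/49
P + R = 24/49 + 1/2 = 97/98
F1 = 24/49 / 97/98 = 48/97

48/97


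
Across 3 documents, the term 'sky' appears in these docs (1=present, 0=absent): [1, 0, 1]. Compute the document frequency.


Checking each document for 'sky':
Doc 1: present
Doc 2: absent
Doc 3: present
df = sum of presences = 1 + 0 + 1 = 2

2


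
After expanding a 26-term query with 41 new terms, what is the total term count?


Original terms: 26
Expansion terms: 41
Total = 26 + 41 = 67

67


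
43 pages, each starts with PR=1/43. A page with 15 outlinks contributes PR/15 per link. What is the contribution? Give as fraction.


Initial PR = 1/43 = 1/43
Outlinks = 15
Contribution per link = PR / outlinks
= 1/43 / 15
= 1/645

1/645


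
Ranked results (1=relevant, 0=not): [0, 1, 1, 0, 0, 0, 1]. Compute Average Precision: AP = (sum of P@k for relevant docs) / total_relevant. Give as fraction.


Computing P@k for each relevant position:
Position 1: not relevant
Position 2: relevant, P@2 = 1/2 = 1/2
Position 3: relevant, P@3 = 2/3 = 2/3
Position 4: not relevant
Position 5: not relevant
Position 6: not relevant
Position 7: relevant, P@7 = 3/7 = 3/7
Sum of P@k = 1/2 + 2/3 + 3/7 = 67/42
AP = 67/42 / 3 = 67/126

67/126


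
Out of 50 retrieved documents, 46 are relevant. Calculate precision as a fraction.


Precision = relevant_retrieved / total_retrieved
= 46 / 50
= 46 / (46 + 4)
= 23/25

23/25


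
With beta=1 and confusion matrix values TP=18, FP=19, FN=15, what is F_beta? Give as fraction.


P = TP/(TP+FP) = 18/37 = 18/37
R = TP/(TP+FN) = 18/33 = 6/11
beta^2 = 1^2 = 1
(1 + beta^2) = 2
Numerator = (1+beta^2)*P*R = 216/407
Denominator = beta^2*P + R = 18/37 + 6/11 = 420/407
F_beta = 18/35

18/35


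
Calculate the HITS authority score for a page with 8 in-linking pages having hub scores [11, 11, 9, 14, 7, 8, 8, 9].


Authority = sum of hub scores of in-linkers
In-link 1: hub score = 11
In-link 2: hub score = 11
In-link 3: hub score = 9
In-link 4: hub score = 14
In-link 5: hub score = 7
In-link 6: hub score = 8
In-link 7: hub score = 8
In-link 8: hub score = 9
Authority = 11 + 11 + 9 + 14 + 7 + 8 + 8 + 9 = 77

77


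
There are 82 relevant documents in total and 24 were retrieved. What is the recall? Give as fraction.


Recall = retrieved_relevant / total_relevant
= 24 / 82
= 24 / (24 + 58)
= 12/41

12/41


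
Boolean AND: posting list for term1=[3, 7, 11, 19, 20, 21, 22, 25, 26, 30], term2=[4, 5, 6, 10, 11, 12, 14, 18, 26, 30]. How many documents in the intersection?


Boolean AND: find intersection of posting lists
term1 docs: [3, 7, 11, 19, 20, 21, 22, 25, 26, 30]
term2 docs: [4, 5, 6, 10, 11, 12, 14, 18, 26, 30]
Intersection: [11, 26, 30]
|intersection| = 3

3


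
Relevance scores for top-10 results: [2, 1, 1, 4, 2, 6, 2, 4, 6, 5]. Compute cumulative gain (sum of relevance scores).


Cumulative Gain = sum of relevance scores
Position 1: rel=2, running sum=2
Position 2: rel=1, running sum=3
Position 3: rel=1, running sum=4
Position 4: rel=4, running sum=8
Position 5: rel=2, running sum=10
Position 6: rel=6, running sum=16
Position 7: rel=2, running sum=18
Position 8: rel=4, running sum=22
Position 9: rel=6, running sum=28
Position 10: rel=5, running sum=33
CG = 33

33


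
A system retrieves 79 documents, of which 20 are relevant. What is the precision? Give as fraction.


Precision = relevant_retrieved / total_retrieved
= 20 / 79
= 20 / (20 + 59)
= 20/79

20/79


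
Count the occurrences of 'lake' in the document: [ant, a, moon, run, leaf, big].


Document has 6 words
Scanning for 'lake':
Term not found in document
Count = 0

0


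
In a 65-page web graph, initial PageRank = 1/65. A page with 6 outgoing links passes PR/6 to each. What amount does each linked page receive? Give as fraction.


Initial PR = 1/65 = 1/65
Outlinks = 6
Contribution per link = PR / outlinks
= 1/65 / 6
= 1/390

1/390


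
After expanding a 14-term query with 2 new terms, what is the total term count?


Original terms: 14
Expansion terms: 2
Total = 14 + 2 = 16

16


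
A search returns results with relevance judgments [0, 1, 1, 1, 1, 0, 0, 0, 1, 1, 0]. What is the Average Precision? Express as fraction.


Computing P@k for each relevant position:
Position 1: not relevant
Position 2: relevant, P@2 = 1/2 = 1/2
Position 3: relevant, P@3 = 2/3 = 2/3
Position 4: relevant, P@4 = 3/4 = 3/4
Position 5: relevant, P@5 = 4/5 = 4/5
Position 6: not relevant
Position 7: not relevant
Position 8: not relevant
Position 9: relevant, P@9 = 5/9 = 5/9
Position 10: relevant, P@10 = 6/10 = 3/5
Position 11: not relevant
Sum of P@k = 1/2 + 2/3 + 3/4 + 4/5 + 5/9 + 3/5 = 697/180
AP = 697/180 / 6 = 697/1080

697/1080


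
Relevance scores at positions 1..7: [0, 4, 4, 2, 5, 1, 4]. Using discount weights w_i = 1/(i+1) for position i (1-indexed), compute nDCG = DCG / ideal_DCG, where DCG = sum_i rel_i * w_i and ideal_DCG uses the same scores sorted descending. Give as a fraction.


Position discount weights w_i = 1/(i+1) for i=1..7:
Weights = [1/2, 1/3, 1/4, 1/5, 1/6, 1/7, 1/8]
Actual relevance: [0, 4, 4, 2, 5, 1, 4]
DCG = 0/2 + 4/3 + 4/4 + 2/5 + 5/6 + 1/7 + 4/8 = 442/105
Ideal relevance (sorted desc): [5, 4, 4, 4, 2, 1, 0]
Ideal DCG = 5/2 + 4/3 + 4/4 + 4/5 + 2/6 + 1/7 + 0/8 = 1283/210
nDCG = DCG / ideal_DCG = 442/105 / 1283/210 = 884/1283

884/1283


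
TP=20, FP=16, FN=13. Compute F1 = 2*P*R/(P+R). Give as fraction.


F1 = 2 * P * R / (P + R)
P = TP/(TP+FP) = 20/36 = 5/9
R = TP/(TP+FN) = 20/33 = 20/33
2 * P * R = 2 * 5/9 * 20/33 = 200/297
P + R = 5/9 + 20/33 = 115/99
F1 = 200/297 / 115/99 = 40/69

40/69


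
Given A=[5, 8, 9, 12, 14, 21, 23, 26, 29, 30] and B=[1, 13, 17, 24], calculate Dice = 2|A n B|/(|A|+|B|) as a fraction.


A intersect B = []
|A intersect B| = 0
|A| = 10, |B| = 4
Dice = 2*0 / (10+4)
= 0 / 14 = 0

0


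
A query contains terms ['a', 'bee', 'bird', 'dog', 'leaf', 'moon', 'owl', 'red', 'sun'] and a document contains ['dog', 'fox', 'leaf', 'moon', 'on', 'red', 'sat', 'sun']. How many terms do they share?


Query terms: ['a', 'bee', 'bird', 'dog', 'leaf', 'moon', 'owl', 'red', 'sun']
Document terms: ['dog', 'fox', 'leaf', 'moon', 'on', 'red', 'sat', 'sun']
Common terms: ['dog', 'leaf', 'moon', 'red', 'sun']
Overlap count = 5

5


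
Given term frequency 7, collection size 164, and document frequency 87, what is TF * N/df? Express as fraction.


TF * (N/df)
= 7 * (164/87)
= 7 * 164/87
= 1148/87

1148/87


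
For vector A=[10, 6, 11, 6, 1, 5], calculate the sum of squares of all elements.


|A|^2 = sum of squared components
A[0]^2 = 10^2 = 100
A[1]^2 = 6^2 = 36
A[2]^2 = 11^2 = 121
A[3]^2 = 6^2 = 36
A[4]^2 = 1^2 = 1
A[5]^2 = 5^2 = 25
Sum = 100 + 36 + 121 + 36 + 1 + 25 = 319

319


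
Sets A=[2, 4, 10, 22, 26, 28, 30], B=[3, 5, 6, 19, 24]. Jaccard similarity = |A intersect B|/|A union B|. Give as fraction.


A intersect B = []
|A intersect B| = 0
A union B = [2, 3, 4, 5, 6, 10, 19, 22, 24, 26, 28, 30]
|A union B| = 12
Jaccard = 0/12 = 0

0


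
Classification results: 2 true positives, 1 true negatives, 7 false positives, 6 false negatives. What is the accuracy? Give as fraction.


Accuracy = (TP + TN) / (TP + TN + FP + FN)
TP + TN = 2 + 1 = 3
Total = 2 + 1 + 7 + 6 = 16
Accuracy = 3 / 16 = 3/16

3/16


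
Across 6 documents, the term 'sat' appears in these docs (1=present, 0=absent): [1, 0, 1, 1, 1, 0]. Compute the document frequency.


Checking each document for 'sat':
Doc 1: present
Doc 2: absent
Doc 3: present
Doc 4: present
Doc 5: present
Doc 6: absent
df = sum of presences = 1 + 0 + 1 + 1 + 1 + 0 = 4

4


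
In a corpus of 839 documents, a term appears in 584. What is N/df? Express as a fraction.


IDF ratio = N / df
= 839 / 584
= 839/584

839/584


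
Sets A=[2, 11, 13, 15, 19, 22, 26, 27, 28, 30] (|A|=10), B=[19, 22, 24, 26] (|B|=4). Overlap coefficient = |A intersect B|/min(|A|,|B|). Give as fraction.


A intersect B = [19, 22, 26]
|A intersect B| = 3
min(|A|, |B|) = min(10, 4) = 4
Overlap = 3 / 4 = 3/4

3/4


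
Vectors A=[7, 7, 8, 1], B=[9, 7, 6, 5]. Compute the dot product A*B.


Dot product = sum of element-wise products
A[0]*B[0] = 7*9 = 63
A[1]*B[1] = 7*7 = 49
A[2]*B[2] = 8*6 = 48
A[3]*B[3] = 1*5 = 5
Sum = 63 + 49 + 48 + 5 = 165

165


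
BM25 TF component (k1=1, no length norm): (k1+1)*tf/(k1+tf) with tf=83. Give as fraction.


BM25 TF component = (k1+1)*tf / (k1+tf)
k1 = 1, tf = 83
Numerator = (1+1)*83 = 166
Denominator = 1 + 83 = 84
= 166/84 = 83/42

83/42


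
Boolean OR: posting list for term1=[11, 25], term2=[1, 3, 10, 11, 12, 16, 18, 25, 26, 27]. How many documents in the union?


Boolean OR: find union of posting lists
term1 docs: [11, 25]
term2 docs: [1, 3, 10, 11, 12, 16, 18, 25, 26, 27]
Union: [1, 3, 10, 11, 12, 16, 18, 25, 26, 27]
|union| = 10

10


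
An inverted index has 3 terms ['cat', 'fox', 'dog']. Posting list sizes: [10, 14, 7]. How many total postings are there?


Summing posting list sizes:
'cat': 10 postings
'fox': 14 postings
'dog': 7 postings
Total = 10 + 14 + 7 = 31

31


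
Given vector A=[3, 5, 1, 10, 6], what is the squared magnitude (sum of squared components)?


|A|^2 = sum of squared components
A[0]^2 = 3^2 = 9
A[1]^2 = 5^2 = 25
A[2]^2 = 1^2 = 1
A[3]^2 = 10^2 = 100
A[4]^2 = 6^2 = 36
Sum = 9 + 25 + 1 + 100 + 36 = 171

171


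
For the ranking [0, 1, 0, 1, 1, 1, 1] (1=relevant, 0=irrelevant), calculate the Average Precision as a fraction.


Computing P@k for each relevant position:
Position 1: not relevant
Position 2: relevant, P@2 = 1/2 = 1/2
Position 3: not relevant
Position 4: relevant, P@4 = 2/4 = 1/2
Position 5: relevant, P@5 = 3/5 = 3/5
Position 6: relevant, P@6 = 4/6 = 2/3
Position 7: relevant, P@7 = 5/7 = 5/7
Sum of P@k = 1/2 + 1/2 + 3/5 + 2/3 + 5/7 = 313/105
AP = 313/105 / 5 = 313/525

313/525


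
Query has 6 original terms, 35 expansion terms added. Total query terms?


Original terms: 6
Expansion terms: 35
Total = 6 + 35 = 41

41


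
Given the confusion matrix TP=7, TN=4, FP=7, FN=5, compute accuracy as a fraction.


Accuracy = (TP + TN) / (TP + TN + FP + FN)
TP + TN = 7 + 4 = 11
Total = 7 + 4 + 7 + 5 = 23
Accuracy = 11 / 23 = 11/23

11/23


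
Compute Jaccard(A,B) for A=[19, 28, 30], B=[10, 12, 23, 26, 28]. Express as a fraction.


A intersect B = [28]
|A intersect B| = 1
A union B = [10, 12, 19, 23, 26, 28, 30]
|A union B| = 7
Jaccard = 1/7 = 1/7

1/7


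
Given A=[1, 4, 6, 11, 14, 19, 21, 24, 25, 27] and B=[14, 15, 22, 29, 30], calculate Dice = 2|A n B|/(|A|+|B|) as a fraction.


A intersect B = [14]
|A intersect B| = 1
|A| = 10, |B| = 5
Dice = 2*1 / (10+5)
= 2 / 15 = 2/15

2/15


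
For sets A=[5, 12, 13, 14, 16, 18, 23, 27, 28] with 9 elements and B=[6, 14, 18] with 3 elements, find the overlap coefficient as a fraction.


A intersect B = [14, 18]
|A intersect B| = 2
min(|A|, |B|) = min(9, 3) = 3
Overlap = 2 / 3 = 2/3

2/3


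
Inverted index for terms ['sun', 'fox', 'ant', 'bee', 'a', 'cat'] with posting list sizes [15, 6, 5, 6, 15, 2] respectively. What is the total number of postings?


Summing posting list sizes:
'sun': 15 postings
'fox': 6 postings
'ant': 5 postings
'bee': 6 postings
'a': 15 postings
'cat': 2 postings
Total = 15 + 6 + 5 + 6 + 15 + 2 = 49

49


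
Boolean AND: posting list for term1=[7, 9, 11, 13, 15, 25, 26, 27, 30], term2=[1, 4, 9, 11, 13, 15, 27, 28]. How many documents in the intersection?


Boolean AND: find intersection of posting lists
term1 docs: [7, 9, 11, 13, 15, 25, 26, 27, 30]
term2 docs: [1, 4, 9, 11, 13, 15, 27, 28]
Intersection: [9, 11, 13, 15, 27]
|intersection| = 5

5


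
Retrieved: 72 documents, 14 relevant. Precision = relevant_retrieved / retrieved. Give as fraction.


Precision = relevant_retrieved / total_retrieved
= 14 / 72
= 14 / (14 + 58)
= 7/36

7/36


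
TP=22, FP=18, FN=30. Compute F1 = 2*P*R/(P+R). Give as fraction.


F1 = 2 * P * R / (P + R)
P = TP/(TP+FP) = 22/40 = 11/20
R = TP/(TP+FN) = 22/52 = 11/26
2 * P * R = 2 * 11/20 * 11/26 = 121/260
P + R = 11/20 + 11/26 = 253/260
F1 = 121/260 / 253/260 = 11/23

11/23


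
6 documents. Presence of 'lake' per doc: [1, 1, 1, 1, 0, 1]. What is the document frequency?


Checking each document for 'lake':
Doc 1: present
Doc 2: present
Doc 3: present
Doc 4: present
Doc 5: absent
Doc 6: present
df = sum of presences = 1 + 1 + 1 + 1 + 0 + 1 = 5

5


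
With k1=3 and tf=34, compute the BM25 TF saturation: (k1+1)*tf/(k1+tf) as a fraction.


BM25 TF component = (k1+1)*tf / (k1+tf)
k1 = 3, tf = 34
Numerator = (3+1)*34 = 136
Denominator = 3 + 34 = 37
= 136/37 = 136/37

136/37


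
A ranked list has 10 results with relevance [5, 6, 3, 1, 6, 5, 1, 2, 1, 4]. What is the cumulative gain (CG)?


Cumulative Gain = sum of relevance scores
Position 1: rel=5, running sum=5
Position 2: rel=6, running sum=11
Position 3: rel=3, running sum=14
Position 4: rel=1, running sum=15
Position 5: rel=6, running sum=21
Position 6: rel=5, running sum=26
Position 7: rel=1, running sum=27
Position 8: rel=2, running sum=29
Position 9: rel=1, running sum=30
Position 10: rel=4, running sum=34
CG = 34

34


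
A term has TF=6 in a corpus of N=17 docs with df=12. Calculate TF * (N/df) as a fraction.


TF * (N/df)
= 6 * (17/12)
= 6 * 17/12
= 17/2

17/2


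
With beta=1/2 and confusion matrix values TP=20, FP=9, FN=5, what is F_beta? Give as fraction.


P = TP/(TP+FP) = 20/29 = 20/29
R = TP/(TP+FN) = 20/25 = 4/5
beta^2 = 1/2^2 = 1/4
(1 + beta^2) = 5/4
Numerator = (1+beta^2)*P*R = 20/29
Denominator = beta^2*P + R = 5/29 + 4/5 = 141/145
F_beta = 100/141

100/141


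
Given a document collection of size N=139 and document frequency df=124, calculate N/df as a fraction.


IDF ratio = N / df
= 139 / 124
= 139/124

139/124


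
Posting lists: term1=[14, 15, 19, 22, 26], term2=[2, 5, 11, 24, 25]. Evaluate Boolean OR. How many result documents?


Boolean OR: find union of posting lists
term1 docs: [14, 15, 19, 22, 26]
term2 docs: [2, 5, 11, 24, 25]
Union: [2, 5, 11, 14, 15, 19, 22, 24, 25, 26]
|union| = 10

10


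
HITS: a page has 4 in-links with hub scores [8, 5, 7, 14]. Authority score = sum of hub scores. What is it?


Authority = sum of hub scores of in-linkers
In-link 1: hub score = 8
In-link 2: hub score = 5
In-link 3: hub score = 7
In-link 4: hub score = 14
Authority = 8 + 5 + 7 + 14 = 34

34


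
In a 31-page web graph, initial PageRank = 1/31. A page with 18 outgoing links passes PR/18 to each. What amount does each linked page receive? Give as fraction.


Initial PR = 1/31 = 1/31
Outlinks = 18
Contribution per link = PR / outlinks
= 1/31 / 18
= 1/558

1/558


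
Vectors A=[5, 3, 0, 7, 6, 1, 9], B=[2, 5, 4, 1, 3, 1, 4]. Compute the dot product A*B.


Dot product = sum of element-wise products
A[0]*B[0] = 5*2 = 10
A[1]*B[1] = 3*5 = 15
A[2]*B[2] = 0*4 = 0
A[3]*B[3] = 7*1 = 7
A[4]*B[4] = 6*3 = 18
A[5]*B[5] = 1*1 = 1
A[6]*B[6] = 9*4 = 36
Sum = 10 + 15 + 0 + 7 + 18 + 1 + 36 = 87

87


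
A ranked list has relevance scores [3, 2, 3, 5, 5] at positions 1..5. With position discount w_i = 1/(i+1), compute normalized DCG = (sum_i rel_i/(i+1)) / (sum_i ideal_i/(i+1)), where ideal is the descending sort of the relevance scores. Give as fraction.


Position discount weights w_i = 1/(i+1) for i=1..5:
Weights = [1/2, 1/3, 1/4, 1/5, 1/6]
Actual relevance: [3, 2, 3, 5, 5]
DCG = 3/2 + 2/3 + 3/4 + 5/5 + 5/6 = 19/4
Ideal relevance (sorted desc): [5, 5, 3, 3, 2]
Ideal DCG = 5/2 + 5/3 + 3/4 + 3/5 + 2/6 = 117/20
nDCG = DCG / ideal_DCG = 19/4 / 117/20 = 95/117

95/117


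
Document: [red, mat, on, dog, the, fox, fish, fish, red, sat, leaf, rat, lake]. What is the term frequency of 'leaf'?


Document has 13 words
Scanning for 'leaf':
Found at positions: [10]
Count = 1

1


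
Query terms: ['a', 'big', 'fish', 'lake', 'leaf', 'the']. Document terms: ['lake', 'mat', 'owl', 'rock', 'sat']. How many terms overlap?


Query terms: ['a', 'big', 'fish', 'lake', 'leaf', 'the']
Document terms: ['lake', 'mat', 'owl', 'rock', 'sat']
Common terms: ['lake']
Overlap count = 1

1


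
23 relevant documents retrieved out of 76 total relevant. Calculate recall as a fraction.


Recall = retrieved_relevant / total_relevant
= 23 / 76
= 23 / (23 + 53)
= 23/76

23/76


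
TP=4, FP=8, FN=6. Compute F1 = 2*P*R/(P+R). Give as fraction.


F1 = 2 * P * R / (P + R)
P = TP/(TP+FP) = 4/12 = 1/3
R = TP/(TP+FN) = 4/10 = 2/5
2 * P * R = 2 * 1/3 * 2/5 = 4/15
P + R = 1/3 + 2/5 = 11/15
F1 = 4/15 / 11/15 = 4/11

4/11


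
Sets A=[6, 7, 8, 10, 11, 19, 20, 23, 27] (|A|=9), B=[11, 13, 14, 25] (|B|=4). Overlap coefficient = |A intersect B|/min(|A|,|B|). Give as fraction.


A intersect B = [11]
|A intersect B| = 1
min(|A|, |B|) = min(9, 4) = 4
Overlap = 1 / 4 = 1/4

1/4


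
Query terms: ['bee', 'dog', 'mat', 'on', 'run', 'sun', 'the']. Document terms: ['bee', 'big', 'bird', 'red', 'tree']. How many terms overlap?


Query terms: ['bee', 'dog', 'mat', 'on', 'run', 'sun', 'the']
Document terms: ['bee', 'big', 'bird', 'red', 'tree']
Common terms: ['bee']
Overlap count = 1

1


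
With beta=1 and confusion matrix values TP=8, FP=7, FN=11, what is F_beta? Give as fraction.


P = TP/(TP+FP) = 8/15 = 8/15
R = TP/(TP+FN) = 8/19 = 8/19
beta^2 = 1^2 = 1
(1 + beta^2) = 2
Numerator = (1+beta^2)*P*R = 128/285
Denominator = beta^2*P + R = 8/15 + 8/19 = 272/285
F_beta = 8/17

8/17


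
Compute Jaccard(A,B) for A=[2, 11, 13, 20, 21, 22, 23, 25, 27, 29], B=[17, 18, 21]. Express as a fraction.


A intersect B = [21]
|A intersect B| = 1
A union B = [2, 11, 13, 17, 18, 20, 21, 22, 23, 25, 27, 29]
|A union B| = 12
Jaccard = 1/12 = 1/12

1/12


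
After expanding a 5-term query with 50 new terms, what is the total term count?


Original terms: 5
Expansion terms: 50
Total = 5 + 50 = 55

55


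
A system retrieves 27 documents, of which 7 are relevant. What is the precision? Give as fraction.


Precision = relevant_retrieved / total_retrieved
= 7 / 27
= 7 / (7 + 20)
= 7/27

7/27


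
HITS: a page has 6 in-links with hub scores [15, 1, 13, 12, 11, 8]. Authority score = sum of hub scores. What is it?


Authority = sum of hub scores of in-linkers
In-link 1: hub score = 15
In-link 2: hub score = 1
In-link 3: hub score = 13
In-link 4: hub score = 12
In-link 5: hub score = 11
In-link 6: hub score = 8
Authority = 15 + 1 + 13 + 12 + 11 + 8 = 60

60


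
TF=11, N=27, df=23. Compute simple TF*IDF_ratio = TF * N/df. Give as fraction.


TF * (N/df)
= 11 * (27/23)
= 11 * 27/23
= 297/23

297/23


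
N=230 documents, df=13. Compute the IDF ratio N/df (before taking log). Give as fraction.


IDF ratio = N / df
= 230 / 13
= 230/13

230/13


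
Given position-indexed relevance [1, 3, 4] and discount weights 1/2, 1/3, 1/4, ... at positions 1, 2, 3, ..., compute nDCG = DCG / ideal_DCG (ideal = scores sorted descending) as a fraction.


Position discount weights w_i = 1/(i+1) for i=1..3:
Weights = [1/2, 1/3, 1/4]
Actual relevance: [1, 3, 4]
DCG = 1/2 + 3/3 + 4/4 = 5/2
Ideal relevance (sorted desc): [4, 3, 1]
Ideal DCG = 4/2 + 3/3 + 1/4 = 13/4
nDCG = DCG / ideal_DCG = 5/2 / 13/4 = 10/13

10/13


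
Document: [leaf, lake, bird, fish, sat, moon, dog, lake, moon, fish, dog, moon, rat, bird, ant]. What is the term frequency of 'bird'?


Document has 15 words
Scanning for 'bird':
Found at positions: [2, 13]
Count = 2

2


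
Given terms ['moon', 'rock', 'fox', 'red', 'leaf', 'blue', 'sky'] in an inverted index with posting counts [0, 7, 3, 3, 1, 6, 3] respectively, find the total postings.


Summing posting list sizes:
'moon': 0 postings
'rock': 7 postings
'fox': 3 postings
'red': 3 postings
'leaf': 1 postings
'blue': 6 postings
'sky': 3 postings
Total = 0 + 7 + 3 + 3 + 1 + 6 + 3 = 23

23


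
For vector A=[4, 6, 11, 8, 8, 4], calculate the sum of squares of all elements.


|A|^2 = sum of squared components
A[0]^2 = 4^2 = 16
A[1]^2 = 6^2 = 36
A[2]^2 = 11^2 = 121
A[3]^2 = 8^2 = 64
A[4]^2 = 8^2 = 64
A[5]^2 = 4^2 = 16
Sum = 16 + 36 + 121 + 64 + 64 + 16 = 317

317


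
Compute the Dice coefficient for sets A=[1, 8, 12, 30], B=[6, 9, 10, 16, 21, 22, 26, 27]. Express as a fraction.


A intersect B = []
|A intersect B| = 0
|A| = 4, |B| = 8
Dice = 2*0 / (4+8)
= 0 / 12 = 0

0


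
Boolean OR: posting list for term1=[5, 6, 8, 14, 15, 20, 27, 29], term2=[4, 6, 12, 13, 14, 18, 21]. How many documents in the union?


Boolean OR: find union of posting lists
term1 docs: [5, 6, 8, 14, 15, 20, 27, 29]
term2 docs: [4, 6, 12, 13, 14, 18, 21]
Union: [4, 5, 6, 8, 12, 13, 14, 15, 18, 20, 21, 27, 29]
|union| = 13

13


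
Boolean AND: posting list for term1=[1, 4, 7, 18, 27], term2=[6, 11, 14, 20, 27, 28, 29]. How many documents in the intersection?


Boolean AND: find intersection of posting lists
term1 docs: [1, 4, 7, 18, 27]
term2 docs: [6, 11, 14, 20, 27, 28, 29]
Intersection: [27]
|intersection| = 1

1


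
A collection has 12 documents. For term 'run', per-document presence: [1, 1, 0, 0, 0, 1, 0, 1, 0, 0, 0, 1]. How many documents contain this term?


Checking each document for 'run':
Doc 1: present
Doc 2: present
Doc 3: absent
Doc 4: absent
Doc 5: absent
Doc 6: present
Doc 7: absent
Doc 8: present
Doc 9: absent
Doc 10: absent
Doc 11: absent
Doc 12: present
df = sum of presences = 1 + 1 + 0 + 0 + 0 + 1 + 0 + 1 + 0 + 0 + 0 + 1 = 5

5


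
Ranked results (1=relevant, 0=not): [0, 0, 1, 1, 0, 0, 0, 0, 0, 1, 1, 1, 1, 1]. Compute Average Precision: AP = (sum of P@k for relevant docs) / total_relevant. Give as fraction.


Computing P@k for each relevant position:
Position 1: not relevant
Position 2: not relevant
Position 3: relevant, P@3 = 1/3 = 1/3
Position 4: relevant, P@4 = 2/4 = 1/2
Position 5: not relevant
Position 6: not relevant
Position 7: not relevant
Position 8: not relevant
Position 9: not relevant
Position 10: relevant, P@10 = 3/10 = 3/10
Position 11: relevant, P@11 = 4/11 = 4/11
Position 12: relevant, P@12 = 5/12 = 5/12
Position 13: relevant, P@13 = 6/13 = 6/13
Position 14: relevant, P@14 = 7/14 = 1/2
Sum of P@k = 1/3 + 1/2 + 3/10 + 4/11 + 5/12 + 6/13 + 1/2 = 8223/2860
AP = 8223/2860 / 7 = 8223/20020

8223/20020


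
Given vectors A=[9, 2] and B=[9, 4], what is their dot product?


Dot product = sum of element-wise products
A[0]*B[0] = 9*9 = 81
A[1]*B[1] = 2*4 = 8
Sum = 81 + 8 = 89

89


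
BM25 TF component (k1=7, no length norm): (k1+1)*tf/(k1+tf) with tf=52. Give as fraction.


BM25 TF component = (k1+1)*tf / (k1+tf)
k1 = 7, tf = 52
Numerator = (7+1)*52 = 416
Denominator = 7 + 52 = 59
= 416/59 = 416/59

416/59


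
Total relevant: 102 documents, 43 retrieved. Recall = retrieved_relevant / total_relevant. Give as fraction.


Recall = retrieved_relevant / total_relevant
= 43 / 102
= 43 / (43 + 59)
= 43/102

43/102


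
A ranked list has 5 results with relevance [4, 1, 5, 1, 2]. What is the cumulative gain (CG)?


Cumulative Gain = sum of relevance scores
Position 1: rel=4, running sum=4
Position 2: rel=1, running sum=5
Position 3: rel=5, running sum=10
Position 4: rel=1, running sum=11
Position 5: rel=2, running sum=13
CG = 13

13


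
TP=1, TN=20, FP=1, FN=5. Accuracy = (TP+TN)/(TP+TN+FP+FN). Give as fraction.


Accuracy = (TP + TN) / (TP + TN + FP + FN)
TP + TN = 1 + 20 = 21
Total = 1 + 20 + 1 + 5 = 27
Accuracy = 21 / 27 = 7/9

7/9


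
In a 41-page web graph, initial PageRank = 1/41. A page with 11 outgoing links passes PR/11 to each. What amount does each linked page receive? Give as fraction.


Initial PR = 1/41 = 1/41
Outlinks = 11
Contribution per link = PR / outlinks
= 1/41 / 11
= 1/451

1/451


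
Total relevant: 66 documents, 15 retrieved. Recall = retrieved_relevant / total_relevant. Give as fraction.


Recall = retrieved_relevant / total_relevant
= 15 / 66
= 15 / (15 + 51)
= 5/22

5/22


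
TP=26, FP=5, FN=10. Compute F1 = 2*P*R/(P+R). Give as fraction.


F1 = 2 * P * R / (P + R)
P = TP/(TP+FP) = 26/31 = 26/31
R = TP/(TP+FN) = 26/36 = 13/18
2 * P * R = 2 * 26/31 * 13/18 = 338/279
P + R = 26/31 + 13/18 = 871/558
F1 = 338/279 / 871/558 = 52/67

52/67


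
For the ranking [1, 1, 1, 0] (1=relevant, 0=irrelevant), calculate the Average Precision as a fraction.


Computing P@k for each relevant position:
Position 1: relevant, P@1 = 1/1 = 1
Position 2: relevant, P@2 = 2/2 = 1
Position 3: relevant, P@3 = 3/3 = 1
Position 4: not relevant
Sum of P@k = 1 + 1 + 1 = 3
AP = 3 / 3 = 1

1


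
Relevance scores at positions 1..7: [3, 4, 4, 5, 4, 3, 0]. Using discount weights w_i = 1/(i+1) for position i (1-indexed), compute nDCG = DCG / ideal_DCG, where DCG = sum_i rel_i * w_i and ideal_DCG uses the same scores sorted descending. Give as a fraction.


Position discount weights w_i = 1/(i+1) for i=1..7:
Weights = [1/2, 1/3, 1/4, 1/5, 1/6, 1/7, 1/8]
Actual relevance: [3, 4, 4, 5, 4, 3, 0]
DCG = 3/2 + 4/3 + 4/4 + 5/5 + 4/6 + 3/7 + 0/8 = 83/14
Ideal relevance (sorted desc): [5, 4, 4, 4, 3, 3, 0]
Ideal DCG = 5/2 + 4/3 + 4/4 + 4/5 + 3/6 + 3/7 + 0/8 = 689/105
nDCG = DCG / ideal_DCG = 83/14 / 689/105 = 1245/1378

1245/1378
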